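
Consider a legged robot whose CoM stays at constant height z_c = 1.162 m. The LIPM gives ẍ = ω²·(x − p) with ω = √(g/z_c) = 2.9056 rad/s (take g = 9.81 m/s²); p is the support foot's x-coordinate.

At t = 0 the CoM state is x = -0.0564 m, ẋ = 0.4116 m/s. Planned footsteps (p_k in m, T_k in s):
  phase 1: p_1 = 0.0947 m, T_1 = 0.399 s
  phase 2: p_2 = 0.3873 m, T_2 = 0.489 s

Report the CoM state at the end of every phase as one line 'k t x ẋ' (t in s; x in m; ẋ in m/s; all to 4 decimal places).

phase 1: p=0.0947, T=0.399, ωT=1.159334, cosh=1.750753, sinh=1.437058; start (x,ẋ)=(-0.056400, 0.411600) → end (x,ẋ)=(0.033731, 0.089689)
phase 2: p=0.3873, T=0.489, ωT=1.420838, cosh=2.191051, sinh=1.949540; start (x,ẋ)=(0.033731, 0.089689) → end (x,ẋ)=(-0.327209, -1.806305)

1 0.3990 0.0337 0.0897
2 0.8880 -0.3272 -1.8063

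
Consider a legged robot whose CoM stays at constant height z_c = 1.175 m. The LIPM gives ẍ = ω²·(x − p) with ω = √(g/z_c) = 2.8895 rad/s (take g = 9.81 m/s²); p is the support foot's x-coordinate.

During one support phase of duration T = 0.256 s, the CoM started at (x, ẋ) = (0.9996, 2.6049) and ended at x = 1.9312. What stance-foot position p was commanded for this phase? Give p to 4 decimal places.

p = 0.2932

ωT = 2.8895·0.256 = 0.739712; cosh(ωT) = 1.286292, sinh(ωT) = 0.809040
x(T) = p + (x₀−p)·cosh(ωT) + (ẋ₀/ω)·sinh(ωT) ⇒ p·(1 − cosh) = x(T) − x₀·cosh − (ẋ₀/ω)·sinh
numerator   = 1.9312 − (0.9996)·1.286292 − (2.6049/2.8895)·0.809040 = -0.083931
denominator = 1 − 1.286292 = -0.286292
p = -0.083931 / -0.286292 = 0.2932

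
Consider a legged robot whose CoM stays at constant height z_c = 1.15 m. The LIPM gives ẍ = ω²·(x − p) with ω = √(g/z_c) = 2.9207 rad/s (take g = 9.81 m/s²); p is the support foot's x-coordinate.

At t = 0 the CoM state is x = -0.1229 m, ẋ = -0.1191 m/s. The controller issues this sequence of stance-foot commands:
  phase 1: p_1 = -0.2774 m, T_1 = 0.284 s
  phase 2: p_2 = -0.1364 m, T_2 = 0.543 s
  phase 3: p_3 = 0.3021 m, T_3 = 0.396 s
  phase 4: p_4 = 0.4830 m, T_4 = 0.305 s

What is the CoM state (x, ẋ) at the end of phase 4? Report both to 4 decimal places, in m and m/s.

x = 0.7617, ẋ = 1.2005

phase 1: p=-0.2774, T=0.284, ωT=0.829479, cosh=1.364200, sinh=0.927924; start (x,ẋ)=(-0.122900, -0.119100) → end (x,ẋ)=(-0.104470, 0.256248)
phase 2: p=-0.1364, T=0.543, ωT=1.585940, cosh=2.544318, sinh=2.339563; start (x,ẋ)=(-0.104470, 0.256248) → end (x,ẋ)=(0.150102, 0.870159)
phase 3: p=0.3021, T=0.396, ωT=1.156597, cosh=1.746826, sinh=1.432271; start (x,ẋ)=(0.150102, 0.870159) → end (x,ẋ)=(0.463300, 0.884173)
phase 4: p=0.4830, T=0.305, ωT=0.890814, cosh=1.423717, sinh=1.013395; start (x,ẋ)=(0.463300, 0.884173) → end (x,ẋ)=(0.761734, 1.200503)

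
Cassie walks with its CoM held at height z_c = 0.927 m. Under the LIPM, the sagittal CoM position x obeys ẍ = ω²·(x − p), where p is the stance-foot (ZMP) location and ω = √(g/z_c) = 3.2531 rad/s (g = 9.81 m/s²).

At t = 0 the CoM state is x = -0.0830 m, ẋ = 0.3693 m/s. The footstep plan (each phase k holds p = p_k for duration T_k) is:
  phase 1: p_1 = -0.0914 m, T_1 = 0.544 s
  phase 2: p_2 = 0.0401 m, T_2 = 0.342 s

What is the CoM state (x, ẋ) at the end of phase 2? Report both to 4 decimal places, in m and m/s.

phase 1: p=-0.0914, T=0.544, ωT=1.769686, cosh=3.019699, sinh=2.849313; start (x,ẋ)=(-0.083000, 0.369300) → end (x,ẋ)=(0.257427, 1.193035)
phase 2: p=0.0401, T=0.342, ωT=1.112560, cosh=1.685427, sinh=1.356710; start (x,ẋ)=(0.257427, 1.193035) → end (x,ẋ)=(0.903945, 2.969948)

x = 0.9039, ẋ = 2.9699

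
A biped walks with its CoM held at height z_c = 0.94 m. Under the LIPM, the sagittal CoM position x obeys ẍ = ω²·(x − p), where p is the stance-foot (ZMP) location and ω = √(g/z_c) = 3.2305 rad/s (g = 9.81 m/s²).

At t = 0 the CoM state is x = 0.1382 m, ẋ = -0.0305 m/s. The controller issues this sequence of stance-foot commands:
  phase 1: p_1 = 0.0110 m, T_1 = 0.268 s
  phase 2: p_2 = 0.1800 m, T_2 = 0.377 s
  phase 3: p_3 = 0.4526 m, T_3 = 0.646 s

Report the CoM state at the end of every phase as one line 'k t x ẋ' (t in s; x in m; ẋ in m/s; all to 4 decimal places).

1 0.2680 0.1797 0.3592
2 0.6450 0.3509 0.6587
3 1.2910 0.8456 1.3922

phase 1: p=0.0110, T=0.268, ωT=0.865774, cosh=1.398785, sinh=0.978060; start (x,ẋ)=(0.138200, -0.030500) → end (x,ẋ)=(0.179691, 0.359241)
phase 2: p=0.1800, T=0.377, ωT=1.217898, cosh=1.837964, sinh=1.542113; start (x,ẋ)=(0.179691, 0.359241) → end (x,ẋ)=(0.350920, 0.658734)
phase 3: p=0.4526, T=0.646, ωT=2.086903, cosh=4.091993, sinh=3.967922; start (x,ẋ)=(0.350920, 0.658734) → end (x,ẋ)=(0.845630, 1.392167)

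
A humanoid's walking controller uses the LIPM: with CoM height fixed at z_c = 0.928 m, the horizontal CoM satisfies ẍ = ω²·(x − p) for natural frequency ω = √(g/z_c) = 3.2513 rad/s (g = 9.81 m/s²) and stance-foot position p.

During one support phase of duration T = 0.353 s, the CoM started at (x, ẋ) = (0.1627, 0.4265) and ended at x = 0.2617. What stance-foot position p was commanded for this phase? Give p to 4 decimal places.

p = 0.2810

ωT = 3.2513·0.353 = 1.147709; cosh(ωT) = 1.734164, sinh(ωT) = 1.416801
x(T) = p + (x₀−p)·cosh(ωT) + (ẋ₀/ω)·sinh(ωT) ⇒ p·(1 − cosh) = x(T) − x₀·cosh − (ẋ₀/ω)·sinh
numerator   = 0.2617 − (0.1627)·1.734164 − (0.4265/3.2513)·1.416801 = -0.206302
denominator = 1 − 1.734164 = -0.734164
p = -0.206302 / -0.734164 = 0.2810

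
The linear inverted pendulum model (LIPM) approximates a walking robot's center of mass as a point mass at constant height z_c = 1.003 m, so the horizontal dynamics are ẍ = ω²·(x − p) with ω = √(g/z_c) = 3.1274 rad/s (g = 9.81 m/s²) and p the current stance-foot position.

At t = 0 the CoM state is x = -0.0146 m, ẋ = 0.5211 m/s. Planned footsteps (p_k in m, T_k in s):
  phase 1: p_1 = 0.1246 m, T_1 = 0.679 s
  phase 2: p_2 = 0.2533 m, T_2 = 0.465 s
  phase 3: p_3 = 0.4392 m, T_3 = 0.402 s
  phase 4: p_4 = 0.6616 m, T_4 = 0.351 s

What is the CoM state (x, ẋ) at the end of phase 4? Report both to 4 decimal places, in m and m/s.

phase 1: p=0.1246, T=0.679, ωT=2.123505, cosh=4.239999, sinh=4.120387; start (x,ẋ)=(-0.014600, 0.521100) → end (x,ẋ)=(0.220948, 0.415718)
phase 2: p=0.2533, T=0.465, ωT=1.454241, cosh=2.257405, sinh=2.023828; start (x,ẋ)=(0.220948, 0.415718) → end (x,ẋ)=(0.449291, 0.733677)
phase 3: p=0.4392, T=0.402, ωT=1.257215, cosh=1.900031, sinh=1.615585; start (x,ẋ)=(0.449291, 0.733677) → end (x,ẋ)=(0.837383, 1.444993)
phase 4: p=0.6616, T=0.351, ωT=1.097717, cosh=1.665474, sinh=1.331842; start (x,ẋ)=(0.837383, 1.444993) → end (x,ẋ)=(1.569731, 3.138771)

x = 1.5697, ẋ = 3.1388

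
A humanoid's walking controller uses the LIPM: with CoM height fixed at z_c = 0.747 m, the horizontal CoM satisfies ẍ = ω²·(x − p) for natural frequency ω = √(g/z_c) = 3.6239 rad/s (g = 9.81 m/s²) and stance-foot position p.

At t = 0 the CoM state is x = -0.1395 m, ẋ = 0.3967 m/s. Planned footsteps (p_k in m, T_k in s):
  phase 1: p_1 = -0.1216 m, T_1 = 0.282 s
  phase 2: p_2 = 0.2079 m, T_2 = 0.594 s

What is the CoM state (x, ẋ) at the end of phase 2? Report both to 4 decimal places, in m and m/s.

phase 1: p=-0.1216, T=0.282, ωT=1.021940, cosh=1.569238, sinh=1.209342; start (x,ẋ)=(-0.139500, 0.396700) → end (x,ẋ)=(-0.017306, 0.544069)
phase 2: p=0.2079, T=0.594, ωT=2.152597, cosh=4.361680, sinh=4.245498; start (x,ẋ)=(-0.017306, 0.544069) → end (x,ẋ)=(-0.136982, -1.091789)

x = -0.1370, ẋ = -1.0918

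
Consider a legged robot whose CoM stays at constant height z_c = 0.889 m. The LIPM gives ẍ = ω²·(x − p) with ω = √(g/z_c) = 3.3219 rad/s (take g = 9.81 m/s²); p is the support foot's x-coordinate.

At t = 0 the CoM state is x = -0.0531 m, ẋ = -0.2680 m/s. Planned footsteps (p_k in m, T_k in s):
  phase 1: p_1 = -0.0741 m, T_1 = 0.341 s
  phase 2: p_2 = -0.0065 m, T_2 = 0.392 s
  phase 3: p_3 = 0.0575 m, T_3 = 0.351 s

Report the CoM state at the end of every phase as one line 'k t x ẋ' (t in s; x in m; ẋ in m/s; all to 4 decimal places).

phase 1: p=-0.0741, T=0.341, ωT=1.132768, cosh=1.713189, sinh=1.391048; start (x,ẋ)=(-0.053100, -0.268000) → end (x,ẋ)=(-0.150348, -0.362095)
phase 2: p=-0.0065, T=0.392, ωT=1.302185, cosh=1.974630, sinh=1.702693; start (x,ẋ)=(-0.150348, -0.362095) → end (x,ẋ)=(-0.476145, -1.528635)
phase 3: p=0.0575, T=0.351, ωT=1.165987, cosh=1.760352, sinh=1.448737; start (x,ẋ)=(-0.476145, -1.528635) → end (x,ẋ)=(-1.548566, -5.259130)

1 0.3410 -0.1503 -0.3621
2 0.7330 -0.4761 -1.5286
3 1.0840 -1.5486 -5.2591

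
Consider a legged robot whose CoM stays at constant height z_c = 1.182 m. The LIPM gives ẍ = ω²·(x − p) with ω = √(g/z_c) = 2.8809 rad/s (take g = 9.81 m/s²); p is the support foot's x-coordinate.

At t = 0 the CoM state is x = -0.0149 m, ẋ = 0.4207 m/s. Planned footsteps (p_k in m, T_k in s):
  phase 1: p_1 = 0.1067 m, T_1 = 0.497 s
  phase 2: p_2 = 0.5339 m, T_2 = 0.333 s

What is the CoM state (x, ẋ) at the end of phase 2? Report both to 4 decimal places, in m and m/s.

phase 1: p=0.1067, T=0.497, ωT=1.431807, cosh=2.212567, sinh=1.973691; start (x,ẋ)=(-0.014900, 0.420700) → end (x,ẋ)=(0.125871, 0.239409)
phase 2: p=0.5339, T=0.333, ωT=0.959340, cosh=1.496559, sinh=1.113413; start (x,ẋ)=(0.125871, 0.239409) → end (x,ẋ)=(0.015788, -0.950517)

x = 0.0158, ẋ = -0.9505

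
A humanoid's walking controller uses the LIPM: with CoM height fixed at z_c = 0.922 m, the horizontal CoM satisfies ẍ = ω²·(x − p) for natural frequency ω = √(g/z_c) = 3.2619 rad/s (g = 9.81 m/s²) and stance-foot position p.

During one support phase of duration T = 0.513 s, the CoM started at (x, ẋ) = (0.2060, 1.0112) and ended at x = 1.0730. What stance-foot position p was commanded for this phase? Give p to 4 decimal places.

p = 0.1662

ωT = 3.2619·0.513 = 1.673355; cosh(ωT) = 2.758818, sinh(ωT) = 2.571201
x(T) = p + (x₀−p)·cosh(ωT) + (ẋ₀/ω)·sinh(ωT) ⇒ p·(1 − cosh) = x(T) − x₀·cosh − (ẋ₀/ω)·sinh
numerator   = 1.0730 − (0.2060)·2.758818 − (1.0112/3.2619)·2.571201 = -0.292397
denominator = 1 − 2.758818 = -1.758818
p = -0.292397 / -1.758818 = 0.1662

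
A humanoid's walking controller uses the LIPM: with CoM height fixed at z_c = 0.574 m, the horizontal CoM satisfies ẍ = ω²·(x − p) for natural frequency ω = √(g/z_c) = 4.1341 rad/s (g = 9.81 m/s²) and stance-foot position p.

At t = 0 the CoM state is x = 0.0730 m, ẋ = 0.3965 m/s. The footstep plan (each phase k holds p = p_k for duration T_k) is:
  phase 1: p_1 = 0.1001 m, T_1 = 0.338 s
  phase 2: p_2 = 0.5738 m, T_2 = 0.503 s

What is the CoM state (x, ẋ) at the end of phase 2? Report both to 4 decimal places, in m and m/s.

phase 1: p=0.1001, T=0.338, ωT=1.397326, cosh=2.145814, sinh=1.898556; start (x,ẋ)=(0.073000, 0.396500) → end (x,ẋ)=(0.224038, 0.638112)
phase 2: p=0.5738, T=0.503, ωT=2.079452, cosh=4.062542, sinh=3.937544; start (x,ẋ)=(0.224038, 0.638112) → end (x,ẋ)=(-0.239349, -3.101134)

x = -0.2393, ẋ = -3.1011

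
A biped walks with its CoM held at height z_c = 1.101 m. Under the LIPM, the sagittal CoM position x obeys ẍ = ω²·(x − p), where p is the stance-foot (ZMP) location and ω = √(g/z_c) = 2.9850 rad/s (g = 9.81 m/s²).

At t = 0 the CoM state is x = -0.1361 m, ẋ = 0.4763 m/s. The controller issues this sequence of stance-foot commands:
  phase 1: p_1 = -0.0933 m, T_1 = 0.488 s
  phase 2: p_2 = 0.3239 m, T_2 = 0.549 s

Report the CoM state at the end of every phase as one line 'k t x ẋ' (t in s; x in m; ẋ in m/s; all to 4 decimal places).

1 0.4880 0.1337 0.8183
2 1.0370 0.4948 0.7795

phase 1: p=-0.0933, T=0.488, ωT=1.456680, cosh=2.262348, sinh=2.029339; start (x,ẋ)=(-0.136100, 0.476300) → end (x,ẋ)=(0.133682, 0.818292)
phase 2: p=0.3239, T=0.549, ωT=1.638765, cosh=2.671513, sinh=2.477294; start (x,ẋ)=(0.133682, 0.818292) → end (x,ẋ)=(0.494842, 0.779469)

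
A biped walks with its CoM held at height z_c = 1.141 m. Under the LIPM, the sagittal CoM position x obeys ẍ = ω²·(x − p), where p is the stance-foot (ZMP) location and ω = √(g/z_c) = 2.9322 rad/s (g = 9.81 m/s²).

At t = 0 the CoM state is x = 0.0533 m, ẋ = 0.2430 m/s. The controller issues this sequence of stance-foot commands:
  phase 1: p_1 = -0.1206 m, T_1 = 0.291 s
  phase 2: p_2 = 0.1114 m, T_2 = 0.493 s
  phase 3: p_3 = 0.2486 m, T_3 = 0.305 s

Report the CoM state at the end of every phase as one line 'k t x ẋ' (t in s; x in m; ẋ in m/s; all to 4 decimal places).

1 0.2910 0.2002 0.8268
2 0.7840 0.8754 2.3736
3 1.0890 1.9676 5.2594

phase 1: p=-0.1206, T=0.291, ωT=0.853270, cosh=1.386665, sinh=0.960646; start (x,ẋ)=(0.053300, 0.243000) → end (x,ẋ)=(0.200153, 0.826802)
phase 2: p=0.1114, T=0.493, ωT=1.445575, cosh=2.239950, sinh=2.004340; start (x,ẋ)=(0.200153, 0.826802) → end (x,ẋ)=(0.875371, 2.373605)
phase 3: p=0.2486, T=0.305, ωT=0.894321, cosh=1.427280, sinh=1.018395; start (x,ẋ)=(0.875371, 2.373605) → end (x,ẋ)=(1.967565, 5.259424)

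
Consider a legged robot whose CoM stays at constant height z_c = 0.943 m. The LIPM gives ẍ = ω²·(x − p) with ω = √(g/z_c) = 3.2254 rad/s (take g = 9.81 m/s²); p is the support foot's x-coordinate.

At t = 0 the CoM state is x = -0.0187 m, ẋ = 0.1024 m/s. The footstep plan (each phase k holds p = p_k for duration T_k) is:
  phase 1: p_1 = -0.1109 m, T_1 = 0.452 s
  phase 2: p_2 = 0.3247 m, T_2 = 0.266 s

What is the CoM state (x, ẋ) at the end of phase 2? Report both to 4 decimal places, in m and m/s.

x = 0.3497, ẋ = 0.6571

phase 1: p=-0.1109, T=0.452, ωT=1.457881, cosh=2.264786, sinh=2.032058; start (x,ẋ)=(-0.018700, 0.102400) → end (x,ẋ)=(0.162427, 0.836211)
phase 2: p=0.3247, T=0.266, ωT=0.857956, cosh=1.391182, sinh=0.967154; start (x,ẋ)=(0.162427, 0.836211) → end (x,ẋ)=(0.349691, 0.657118)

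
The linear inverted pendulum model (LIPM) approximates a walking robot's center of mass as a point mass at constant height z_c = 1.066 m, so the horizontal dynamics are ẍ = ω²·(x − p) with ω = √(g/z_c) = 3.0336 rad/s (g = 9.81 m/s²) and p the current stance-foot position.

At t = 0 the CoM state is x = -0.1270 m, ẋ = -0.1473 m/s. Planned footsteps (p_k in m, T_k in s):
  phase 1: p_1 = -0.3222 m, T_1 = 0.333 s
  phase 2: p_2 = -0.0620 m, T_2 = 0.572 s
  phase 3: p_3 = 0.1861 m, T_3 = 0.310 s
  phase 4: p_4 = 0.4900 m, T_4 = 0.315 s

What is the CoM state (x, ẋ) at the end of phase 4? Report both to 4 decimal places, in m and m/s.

x = 1.8798, ẋ = 4.6976

phase 1: p=-0.3222, T=0.333, ωT=1.010189, cosh=1.555135, sinh=1.190985; start (x,ẋ)=(-0.127000, -0.147300) → end (x,ẋ)=(-0.076467, 0.476181)
phase 2: p=-0.0620, T=0.572, ωT=1.735219, cosh=2.923266, sinh=2.746905; start (x,ẋ)=(-0.076467, 0.476181) → end (x,ẋ)=(0.326886, 1.271446)
phase 3: p=0.1861, T=0.310, ωT=0.940416, cosh=1.475756, sinh=1.085291; start (x,ẋ)=(0.326886, 1.271446) → end (x,ẋ)=(0.848735, 2.339861)
phase 4: p=0.4900, T=0.315, ωT=0.955584, cosh=1.492388, sinh=1.107801; start (x,ẋ)=(0.848735, 2.339861) → end (x,ẋ)=(1.879834, 4.697553)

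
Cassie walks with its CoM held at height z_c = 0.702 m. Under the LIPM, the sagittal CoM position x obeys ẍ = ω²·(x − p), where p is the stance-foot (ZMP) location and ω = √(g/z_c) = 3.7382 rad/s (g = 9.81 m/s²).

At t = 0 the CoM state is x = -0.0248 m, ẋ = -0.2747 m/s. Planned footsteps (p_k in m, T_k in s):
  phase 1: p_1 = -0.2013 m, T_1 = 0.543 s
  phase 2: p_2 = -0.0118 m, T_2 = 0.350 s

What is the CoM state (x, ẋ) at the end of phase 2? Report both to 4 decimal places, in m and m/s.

phase 1: p=-0.2013, T=0.543, ωT=2.029843, cosh=3.872122, sinh=3.740766; start (x,ẋ)=(-0.024800, -0.274700) → end (x,ẋ)=(0.207241, 1.404457)
phase 2: p=-0.0118, T=0.350, ωT=1.308370, cosh=1.985199, sinh=1.714939; start (x,ẋ)=(0.207241, 1.404457) → end (x,ẋ)=(1.067349, 4.192350)

x = 1.0673, ẋ = 4.1924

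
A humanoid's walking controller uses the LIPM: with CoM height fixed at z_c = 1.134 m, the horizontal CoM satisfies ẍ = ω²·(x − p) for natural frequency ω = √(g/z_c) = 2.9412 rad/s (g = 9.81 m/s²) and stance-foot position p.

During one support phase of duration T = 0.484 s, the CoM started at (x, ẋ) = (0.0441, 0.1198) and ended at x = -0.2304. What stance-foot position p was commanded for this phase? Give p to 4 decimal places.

ωT = 2.9412·0.484 = 1.423541; cosh(ωT) = 2.196327, sinh(ωT) = 1.955468
x(T) = p + (x₀−p)·cosh(ωT) + (ẋ₀/ω)·sinh(ωT) ⇒ p·(1 − cosh) = x(T) − x₀·cosh − (ẋ₀/ω)·sinh
numerator   = -0.2304 − (0.0441)·2.196327 − (0.1198/2.9412)·1.955468 = -0.406908
denominator = 1 − 2.196327 = -1.196327
p = -0.406908 / -1.196327 = 0.3401

p = 0.3401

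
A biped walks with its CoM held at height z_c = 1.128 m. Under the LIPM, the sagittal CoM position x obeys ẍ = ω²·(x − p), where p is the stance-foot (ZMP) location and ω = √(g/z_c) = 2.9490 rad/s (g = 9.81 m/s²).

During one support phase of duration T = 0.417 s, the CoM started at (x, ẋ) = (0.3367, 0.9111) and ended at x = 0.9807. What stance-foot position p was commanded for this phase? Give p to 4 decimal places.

p = 0.1489

ωT = 2.9490·0.417 = 1.229733; cosh(ωT) = 1.856343, sinh(ωT) = 1.563973
x(T) = p + (x₀−p)·cosh(ωT) + (ẋ₀/ω)·sinh(ωT) ⇒ p·(1 − cosh) = x(T) − x₀·cosh − (ẋ₀/ω)·sinh
numerator   = 0.9807 − (0.3367)·1.856343 − (0.9111/2.9490)·1.563973 = -0.127524
denominator = 1 − 1.856343 = -0.856343
p = -0.127524 / -0.856343 = 0.1489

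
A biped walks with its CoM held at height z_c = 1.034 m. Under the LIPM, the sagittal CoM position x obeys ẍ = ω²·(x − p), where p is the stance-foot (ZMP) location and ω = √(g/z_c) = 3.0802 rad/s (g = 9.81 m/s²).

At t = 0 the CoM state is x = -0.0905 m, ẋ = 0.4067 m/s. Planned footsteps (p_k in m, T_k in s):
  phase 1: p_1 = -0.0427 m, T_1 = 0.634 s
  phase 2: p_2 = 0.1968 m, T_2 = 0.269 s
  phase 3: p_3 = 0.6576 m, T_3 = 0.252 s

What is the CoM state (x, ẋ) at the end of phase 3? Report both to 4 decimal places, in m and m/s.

phase 1: p=-0.0427, T=0.634, ωT=1.952847, cosh=3.595297, sinh=3.453428; start (x,ẋ)=(-0.090500, 0.406700) → end (x,ẋ)=(0.241425, 0.953747)
phase 2: p=0.1968, T=0.269, ωT=0.828574, cosh=1.363361, sinh=0.926689; start (x,ẋ)=(0.241425, 0.953747) → end (x,ẋ)=(0.544578, 1.427677)
phase 3: p=0.6576, T=0.252, ωT=0.776210, cosh=1.316684, sinh=0.856537; start (x,ẋ)=(0.544578, 1.427677) → end (x,ẋ)=(0.905792, 1.581612)

x = 0.9058, ẋ = 1.5816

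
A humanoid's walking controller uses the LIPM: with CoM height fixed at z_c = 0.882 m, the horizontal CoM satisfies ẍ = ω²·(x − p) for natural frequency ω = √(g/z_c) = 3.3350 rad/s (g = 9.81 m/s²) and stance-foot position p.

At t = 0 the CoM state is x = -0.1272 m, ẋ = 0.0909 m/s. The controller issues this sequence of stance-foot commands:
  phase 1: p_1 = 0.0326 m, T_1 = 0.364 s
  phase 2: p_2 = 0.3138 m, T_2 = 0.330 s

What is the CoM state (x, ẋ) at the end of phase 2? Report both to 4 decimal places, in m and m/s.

phase 1: p=0.0326, T=0.364, ωT=1.213940, cosh=1.831874, sinh=1.534849; start (x,ẋ)=(-0.127200, 0.090900) → end (x,ẋ)=(-0.218299, -0.651455)
phase 2: p=0.3138, T=0.330, ωT=1.100550, cosh=1.669253, sinh=1.336565; start (x,ẋ)=(-0.218299, -0.651455) → end (x,ẋ)=(-0.835491, -3.459245)

x = -0.8355, ẋ = -3.4592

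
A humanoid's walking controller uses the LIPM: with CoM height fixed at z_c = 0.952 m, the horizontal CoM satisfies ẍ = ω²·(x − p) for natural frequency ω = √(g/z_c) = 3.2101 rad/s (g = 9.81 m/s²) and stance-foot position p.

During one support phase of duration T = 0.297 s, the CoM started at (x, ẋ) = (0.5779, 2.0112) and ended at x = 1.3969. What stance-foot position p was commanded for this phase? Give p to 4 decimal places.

p = 0.3187

ωT = 3.2101·0.297 = 0.953400; cosh(ωT) = 1.489972, sinh(ωT) = 1.104543
x(T) = p + (x₀−p)·cosh(ωT) + (ẋ₀/ω)·sinh(ωT) ⇒ p·(1 − cosh) = x(T) − x₀·cosh − (ẋ₀/ω)·sinh
numerator   = 1.3969 − (0.5779)·1.489972 − (2.0112/3.2101)·1.104543 = -0.156176
denominator = 1 − 1.489972 = -0.489972
p = -0.156176 / -0.489972 = 0.3187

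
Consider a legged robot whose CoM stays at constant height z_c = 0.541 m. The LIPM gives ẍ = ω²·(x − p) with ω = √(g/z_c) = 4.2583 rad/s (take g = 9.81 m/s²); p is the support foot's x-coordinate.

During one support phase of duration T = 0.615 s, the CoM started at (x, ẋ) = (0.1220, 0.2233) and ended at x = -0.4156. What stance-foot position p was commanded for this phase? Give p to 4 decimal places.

ωT = 4.2583·0.615 = 2.618854; cosh(ωT) = 6.896442, sinh(ωT) = 6.823556
x(T) = p + (x₀−p)·cosh(ωT) + (ẋ₀/ω)·sinh(ωT) ⇒ p·(1 − cosh) = x(T) − x₀·cosh − (ẋ₀/ω)·sinh
numerator   = -0.4156 − (0.1220)·6.896442 − (0.2233/4.2583)·6.823556 = -1.614785
denominator = 1 − 6.896442 = -5.896442
p = -1.614785 / -5.896442 = 0.2739

p = 0.2739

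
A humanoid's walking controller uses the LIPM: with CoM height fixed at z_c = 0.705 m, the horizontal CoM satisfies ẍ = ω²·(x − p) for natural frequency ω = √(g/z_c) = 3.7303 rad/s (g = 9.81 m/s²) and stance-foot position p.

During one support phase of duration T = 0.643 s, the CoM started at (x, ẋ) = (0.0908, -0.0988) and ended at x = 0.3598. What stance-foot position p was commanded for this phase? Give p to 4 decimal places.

p = -0.0001

ωT = 3.7303·0.643 = 2.398583; cosh(ωT) = 5.549207, sinh(ωT) = 5.458360
x(T) = p + (x₀−p)·cosh(ωT) + (ẋ₀/ω)·sinh(ωT) ⇒ p·(1 − cosh) = x(T) − x₀·cosh − (ẋ₀/ω)·sinh
numerator   = 0.3598 − (0.0908)·5.549207 − (-0.0988/3.7303)·5.458360 = 0.000501
denominator = 1 − 5.549207 = -4.549207
p = 0.000501 / -4.549207 = -0.0001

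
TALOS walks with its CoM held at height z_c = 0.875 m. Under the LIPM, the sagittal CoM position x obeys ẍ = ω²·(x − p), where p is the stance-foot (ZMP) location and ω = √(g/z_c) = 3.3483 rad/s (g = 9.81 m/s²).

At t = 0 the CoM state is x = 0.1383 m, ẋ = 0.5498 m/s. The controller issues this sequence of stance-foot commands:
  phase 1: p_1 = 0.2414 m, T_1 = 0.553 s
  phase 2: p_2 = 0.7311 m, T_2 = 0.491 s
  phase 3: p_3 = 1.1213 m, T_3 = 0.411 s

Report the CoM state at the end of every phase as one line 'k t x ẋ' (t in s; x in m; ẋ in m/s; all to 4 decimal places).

1 0.5530 0.4150 0.7219
2 1.0440 0.4197 -0.6986
3 1.4550 -0.7430 -5.8255

phase 1: p=0.2414, T=0.553, ωT=1.851610, cosh=3.263525, sinh=3.106541; start (x,ẋ)=(0.138300, 0.549800) → end (x,ẋ)=(0.415033, 0.721878)
phase 2: p=0.7311, T=0.491, ωT=1.644015, cosh=2.684557, sinh=2.491354; start (x,ẋ)=(0.415033, 0.721878) → end (x,ẋ)=(0.419725, -0.698645)
phase 3: p=1.1213, T=0.411, ωT=1.376151, cosh=2.106091, sinh=1.853542; start (x,ẋ)=(0.419725, -0.698645) → end (x,ẋ)=(-0.743035, -5.825536)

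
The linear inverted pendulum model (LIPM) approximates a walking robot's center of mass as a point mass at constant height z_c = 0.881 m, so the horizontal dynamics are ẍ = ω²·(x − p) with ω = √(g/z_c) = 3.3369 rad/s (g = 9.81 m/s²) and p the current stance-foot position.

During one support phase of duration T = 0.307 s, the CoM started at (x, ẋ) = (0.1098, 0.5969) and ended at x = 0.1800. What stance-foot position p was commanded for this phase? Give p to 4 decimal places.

p = 0.3664

ωT = 3.3369·0.307 = 1.024428; cosh(ωT) = 1.572252, sinh(ωT) = 1.213250
x(T) = p + (x₀−p)·cosh(ωT) + (ẋ₀/ω)·sinh(ωT) ⇒ p·(1 − cosh) = x(T) − x₀·cosh − (ẋ₀/ω)·sinh
numerator   = 0.1800 − (0.1098)·1.572252 − (0.5969/3.3369)·1.213250 = -0.209658
denominator = 1 − 1.572252 = -0.572252
p = -0.209658 / -0.572252 = 0.3664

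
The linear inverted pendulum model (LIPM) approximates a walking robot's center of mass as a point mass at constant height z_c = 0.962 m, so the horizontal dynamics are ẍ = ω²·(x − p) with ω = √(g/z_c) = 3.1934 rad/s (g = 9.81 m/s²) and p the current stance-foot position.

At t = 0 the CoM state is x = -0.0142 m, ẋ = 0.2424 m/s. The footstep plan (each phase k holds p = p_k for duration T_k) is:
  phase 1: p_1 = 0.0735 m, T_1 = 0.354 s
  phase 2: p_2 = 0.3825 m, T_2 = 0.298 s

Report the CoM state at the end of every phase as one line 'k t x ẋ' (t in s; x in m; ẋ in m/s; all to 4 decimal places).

phase 1: p=0.0735, T=0.354, ωT=1.130464, cosh=1.709988, sinh=1.387104; start (x,ẋ)=(-0.014200, 0.242400) → end (x,ẋ)=(0.028824, 0.026027)
phase 2: p=0.3825, T=0.298, ωT=0.951633, cosh=1.488023, sinh=1.101913; start (x,ẋ)=(0.028824, 0.026027) → end (x,ẋ)=(-0.134797, -1.205802)

1 0.3540 0.0288 0.0260
2 0.6520 -0.1348 -1.2058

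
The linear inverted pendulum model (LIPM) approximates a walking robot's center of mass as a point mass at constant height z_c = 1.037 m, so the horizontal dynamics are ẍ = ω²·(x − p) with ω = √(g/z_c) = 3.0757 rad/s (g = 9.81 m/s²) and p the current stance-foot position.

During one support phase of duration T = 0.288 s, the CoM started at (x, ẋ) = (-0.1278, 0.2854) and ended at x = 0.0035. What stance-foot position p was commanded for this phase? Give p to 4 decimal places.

p = -0.2184

ωT = 3.0757·0.288 = 0.885802; cosh(ωT) = 1.418655, sinh(ωT) = 1.006272
x(T) = p + (x₀−p)·cosh(ωT) + (ẋ₀/ω)·sinh(ωT) ⇒ p·(1 − cosh) = x(T) − x₀·cosh − (ẋ₀/ω)·sinh
numerator   = 0.0035 − (-0.1278)·1.418655 − (0.2854/3.0757)·1.006272 = 0.091430
denominator = 1 − 1.418655 = -0.418655
p = 0.091430 / -0.418655 = -0.2184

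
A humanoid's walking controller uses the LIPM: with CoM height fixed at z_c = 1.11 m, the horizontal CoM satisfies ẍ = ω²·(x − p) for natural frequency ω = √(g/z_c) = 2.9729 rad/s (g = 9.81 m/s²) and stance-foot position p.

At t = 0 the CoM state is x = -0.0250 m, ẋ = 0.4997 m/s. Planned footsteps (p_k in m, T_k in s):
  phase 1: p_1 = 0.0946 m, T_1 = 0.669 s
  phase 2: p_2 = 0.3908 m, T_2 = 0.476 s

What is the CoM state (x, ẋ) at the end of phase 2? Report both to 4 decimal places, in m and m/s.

phase 1: p=0.0946, T=0.669, ωT=1.988870, cosh=3.722061, sinh=3.585211; start (x,ẋ)=(-0.025000, 0.499700) → end (x,ẋ)=(0.252062, 0.585160)
phase 2: p=0.3908, T=0.476, ωT=1.415100, cosh=2.179901, sinh=1.936999; start (x,ẋ)=(0.252062, 0.585160) → end (x,ẋ)=(0.469627, 0.476667)

x = 0.4696, ẋ = 0.4767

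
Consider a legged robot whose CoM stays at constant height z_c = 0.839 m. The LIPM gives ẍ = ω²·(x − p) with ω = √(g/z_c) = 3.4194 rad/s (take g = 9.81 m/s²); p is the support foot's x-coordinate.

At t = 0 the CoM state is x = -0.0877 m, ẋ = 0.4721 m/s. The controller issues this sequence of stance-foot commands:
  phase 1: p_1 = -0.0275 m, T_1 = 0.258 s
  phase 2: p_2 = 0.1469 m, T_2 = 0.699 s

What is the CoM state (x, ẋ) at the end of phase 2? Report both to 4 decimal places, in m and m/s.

x = 0.2101, ẋ = 0.2966

phase 1: p=-0.0275, T=0.258, ωT=0.882205, cosh=1.415046, sinh=1.001176; start (x,ẋ)=(-0.087700, 0.472100) → end (x,ẋ)=(0.025542, 0.461953)
phase 2: p=0.1469, T=0.699, ωT=2.390161, cosh=5.503431, sinh=5.411816; start (x,ẋ)=(0.025542, 0.461953) → end (x,ẋ)=(0.210137, 0.296574)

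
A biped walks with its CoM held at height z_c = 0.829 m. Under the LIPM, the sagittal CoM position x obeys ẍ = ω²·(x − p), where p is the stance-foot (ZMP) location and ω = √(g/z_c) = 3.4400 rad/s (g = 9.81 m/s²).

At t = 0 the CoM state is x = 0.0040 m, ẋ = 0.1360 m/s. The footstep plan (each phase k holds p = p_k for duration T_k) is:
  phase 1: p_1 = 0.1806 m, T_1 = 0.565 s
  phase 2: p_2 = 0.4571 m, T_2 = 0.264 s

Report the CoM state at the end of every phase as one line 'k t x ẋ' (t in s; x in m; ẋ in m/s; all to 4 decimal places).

1 0.5650 -0.3135 -1.5932
2 0.8290 -1.1346 -5.0489

phase 1: p=0.1806, T=0.565, ωT=1.943600, cosh=3.563518, sinh=3.420330; start (x,ẋ)=(0.004000, 0.136000) → end (x,ẋ)=(-0.313495, -1.593226)
phase 2: p=0.4571, T=0.264, ωT=0.908160, cosh=1.441511, sinh=1.038245; start (x,ẋ)=(-0.313495, -1.593226) → end (x,ẋ)=(-1.134581, -5.048880)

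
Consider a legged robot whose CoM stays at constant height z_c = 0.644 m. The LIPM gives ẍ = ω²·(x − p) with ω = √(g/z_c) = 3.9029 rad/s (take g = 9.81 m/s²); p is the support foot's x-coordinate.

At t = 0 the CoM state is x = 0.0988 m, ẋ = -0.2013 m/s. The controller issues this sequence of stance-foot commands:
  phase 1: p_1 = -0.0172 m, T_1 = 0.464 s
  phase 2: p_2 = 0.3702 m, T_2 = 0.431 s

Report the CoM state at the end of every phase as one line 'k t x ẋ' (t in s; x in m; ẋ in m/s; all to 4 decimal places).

1 0.4640 0.1935 0.7155
2 0.8950 0.3545 0.2002

phase 1: p=-0.0172, T=0.464, ωT=1.810946, cosh=3.139864, sinh=2.976364; start (x,ẋ)=(0.098800, -0.201300) → end (x,ẋ)=(0.193512, 0.715454)
phase 2: p=0.3702, T=0.431, ωT=1.682150, cosh=2.781539, sinh=2.595565; start (x,ẋ)=(0.193512, 0.715454) → end (x,ẋ)=(0.354538, 0.200174)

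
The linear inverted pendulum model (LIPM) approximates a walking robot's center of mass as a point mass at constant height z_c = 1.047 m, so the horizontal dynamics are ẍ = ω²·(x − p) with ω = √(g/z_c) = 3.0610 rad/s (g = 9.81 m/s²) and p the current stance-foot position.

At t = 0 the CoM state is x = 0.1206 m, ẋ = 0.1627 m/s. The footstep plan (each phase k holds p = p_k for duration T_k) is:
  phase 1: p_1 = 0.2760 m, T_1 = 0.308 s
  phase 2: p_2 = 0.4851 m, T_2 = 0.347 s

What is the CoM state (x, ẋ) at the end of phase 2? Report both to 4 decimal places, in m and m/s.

x = -0.2471, ẋ = -1.9342

phase 1: p=0.2760, T=0.308, ωT=0.942788, cosh=1.478334, sinh=1.088794; start (x,ẋ)=(0.120600, 0.162700) → end (x,ẋ)=(0.104139, -0.277392)
phase 2: p=0.4851, T=0.347, ωT=1.062167, cosh=1.619169, sinh=1.273463; start (x,ẋ)=(0.104139, -0.277392) → end (x,ẋ)=(-0.247143, -1.934158)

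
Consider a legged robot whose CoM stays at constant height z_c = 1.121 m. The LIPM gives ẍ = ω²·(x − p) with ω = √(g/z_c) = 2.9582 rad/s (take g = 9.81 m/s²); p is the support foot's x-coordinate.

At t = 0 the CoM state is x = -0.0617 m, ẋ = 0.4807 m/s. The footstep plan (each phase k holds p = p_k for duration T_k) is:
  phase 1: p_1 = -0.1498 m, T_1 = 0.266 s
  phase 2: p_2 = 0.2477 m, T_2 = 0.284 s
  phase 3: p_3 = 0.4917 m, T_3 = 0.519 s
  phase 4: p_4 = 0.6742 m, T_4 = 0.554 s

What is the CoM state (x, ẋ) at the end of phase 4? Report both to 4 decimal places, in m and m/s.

phase 1: p=-0.1498, T=0.266, ωT=0.786881, cosh=1.325899, sinh=0.870636; start (x,ẋ)=(-0.061700, 0.480700) → end (x,ẋ)=(0.108488, 0.864263)
phase 2: p=0.2477, T=0.284, ωT=0.840129, cosh=1.374160, sinh=0.942505; start (x,ẋ)=(0.108488, 0.864263) → end (x,ẋ)=(0.331761, 0.799495)
phase 3: p=0.4917, T=0.519, ωT=1.535306, cosh=2.429067, sinh=2.213678; start (x,ẋ)=(0.331761, 0.799495) → end (x,ẋ)=(0.701475, 0.894667)
phase 4: p=0.6742, T=0.554, ωT=1.638843, cosh=2.671706, sinh=2.477501; start (x,ẋ)=(0.701475, 0.894667) → end (x,ẋ)=(1.496356, 2.590182)

x = 1.4964, ẋ = 2.5902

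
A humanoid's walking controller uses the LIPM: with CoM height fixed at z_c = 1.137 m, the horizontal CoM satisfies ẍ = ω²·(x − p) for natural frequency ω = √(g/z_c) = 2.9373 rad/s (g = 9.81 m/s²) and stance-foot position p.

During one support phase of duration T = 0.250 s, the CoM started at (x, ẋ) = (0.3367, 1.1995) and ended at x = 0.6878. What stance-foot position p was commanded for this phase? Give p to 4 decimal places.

p = 0.2532

ωT = 2.9373·0.250 = 0.734325; cosh(ωT) = 1.281952, sinh(ωT) = 0.802123
x(T) = p + (x₀−p)·cosh(ωT) + (ẋ₀/ω)·sinh(ωT) ⇒ p·(1 − cosh) = x(T) − x₀·cosh − (ẋ₀/ω)·sinh
numerator   = 0.6878 − (0.3367)·1.281952 − (1.1995/2.9373)·0.802123 = -0.071395
denominator = 1 − 1.281952 = -0.281952
p = -0.071395 / -0.281952 = 0.2532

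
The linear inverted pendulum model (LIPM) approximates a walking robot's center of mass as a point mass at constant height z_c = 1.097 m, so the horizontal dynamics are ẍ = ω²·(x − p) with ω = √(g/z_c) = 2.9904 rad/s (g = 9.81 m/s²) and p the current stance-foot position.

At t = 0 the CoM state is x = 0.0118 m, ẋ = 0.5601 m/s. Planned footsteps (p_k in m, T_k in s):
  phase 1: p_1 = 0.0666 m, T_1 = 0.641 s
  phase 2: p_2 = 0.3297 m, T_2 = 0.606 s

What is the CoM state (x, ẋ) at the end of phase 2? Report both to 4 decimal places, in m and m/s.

x = 2.2583, ẋ = 5.9131

phase 1: p=0.0666, T=0.641, ωT=1.916846, cosh=3.473276, sinh=3.326206; start (x,ẋ)=(0.011800, 0.560100) → end (x,ẋ)=(0.499261, 1.400303)
phase 2: p=0.3297, T=0.606, ωT=1.812182, cosh=3.143547, sinh=2.980250; start (x,ẋ)=(0.499261, 1.400303) → end (x,ẋ)=(2.258273, 5.913069)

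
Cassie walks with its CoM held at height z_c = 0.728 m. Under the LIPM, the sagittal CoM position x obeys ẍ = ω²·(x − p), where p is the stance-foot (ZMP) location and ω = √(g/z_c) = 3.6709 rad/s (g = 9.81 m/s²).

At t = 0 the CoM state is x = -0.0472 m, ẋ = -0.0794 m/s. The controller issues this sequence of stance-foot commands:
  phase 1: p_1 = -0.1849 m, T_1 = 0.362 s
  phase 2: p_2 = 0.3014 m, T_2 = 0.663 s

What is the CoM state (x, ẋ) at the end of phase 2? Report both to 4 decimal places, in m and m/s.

phase 1: p=-0.1849, T=0.362, ωT=1.328866, cosh=2.020767, sinh=1.755990; start (x,ẋ)=(-0.047200, -0.079400) → end (x,ẋ)=(0.055378, 0.727174)
phase 2: p=0.3014, T=0.663, ωT=2.433807, cosh=5.744953, sinh=5.657251; start (x,ẋ)=(0.055378, 0.727174) → end (x,ẋ)=(0.008670, -0.931601)

x = 0.0087, ẋ = -0.9316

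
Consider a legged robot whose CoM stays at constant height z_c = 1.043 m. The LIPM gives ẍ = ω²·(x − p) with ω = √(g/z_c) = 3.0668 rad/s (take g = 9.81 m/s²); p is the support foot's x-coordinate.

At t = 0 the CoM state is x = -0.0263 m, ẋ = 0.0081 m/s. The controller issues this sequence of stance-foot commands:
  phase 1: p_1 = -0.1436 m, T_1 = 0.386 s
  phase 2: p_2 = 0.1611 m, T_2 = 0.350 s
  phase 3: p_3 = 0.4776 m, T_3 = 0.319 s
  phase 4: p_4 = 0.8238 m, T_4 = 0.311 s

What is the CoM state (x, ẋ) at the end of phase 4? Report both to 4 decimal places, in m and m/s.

x = 0.0653, ẋ = -1.7354

phase 1: p=-0.1436, T=0.386, ωT=1.183785, cosh=1.786416, sinh=1.480298; start (x,ẋ)=(-0.026300, 0.008100) → end (x,ẋ)=(0.069856, 0.546986)
phase 2: p=0.1611, T=0.350, ωT=1.073380, cosh=1.633551, sinh=1.291700; start (x,ẋ)=(0.069856, 0.546986) → end (x,ẋ)=(0.242433, 0.532078)
phase 3: p=0.4776, T=0.319, ωT=0.978309, cosh=1.517951, sinh=1.142004; start (x,ẋ)=(0.242433, 0.532078) → end (x,ẋ)=(0.318762, -0.015957)
phase 4: p=0.8238, T=0.311, ωT=0.953775, cosh=1.490386, sinh=1.105102; start (x,ẋ)=(0.318762, -0.015957) → end (x,ẋ)=(0.065348, -1.735422)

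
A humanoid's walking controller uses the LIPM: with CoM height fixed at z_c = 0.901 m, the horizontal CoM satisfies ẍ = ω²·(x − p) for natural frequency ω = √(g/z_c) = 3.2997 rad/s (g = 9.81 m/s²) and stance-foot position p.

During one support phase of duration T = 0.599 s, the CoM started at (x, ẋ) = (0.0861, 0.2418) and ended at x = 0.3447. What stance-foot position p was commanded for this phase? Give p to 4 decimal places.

p = 0.0864

ωT = 3.2997·0.599 = 1.976520; cosh(ωT) = 3.678067, sinh(ωT) = 3.539517
x(T) = p + (x₀−p)·cosh(ωT) + (ẋ₀/ω)·sinh(ωT) ⇒ p·(1 − cosh) = x(T) − x₀·cosh − (ẋ₀/ω)·sinh
numerator   = 0.3447 − (0.0861)·3.678067 − (0.2418/3.2997)·3.539517 = -0.231355
denominator = 1 − 3.678067 = -2.678067
p = -0.231355 / -2.678067 = 0.0864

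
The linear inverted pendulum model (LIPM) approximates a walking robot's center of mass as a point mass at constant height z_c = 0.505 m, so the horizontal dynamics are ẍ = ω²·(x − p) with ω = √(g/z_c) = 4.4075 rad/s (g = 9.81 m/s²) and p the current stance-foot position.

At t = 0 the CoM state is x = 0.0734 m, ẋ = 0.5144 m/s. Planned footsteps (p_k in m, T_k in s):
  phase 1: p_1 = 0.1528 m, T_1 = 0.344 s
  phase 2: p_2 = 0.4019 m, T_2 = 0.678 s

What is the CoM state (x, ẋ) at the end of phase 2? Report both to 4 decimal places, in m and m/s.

x = -0.3912, ẋ = -3.4307

phase 1: p=0.1528, T=0.344, ωT=1.516180, cosh=2.387171, sinh=2.167622; start (x,ẋ)=(0.073400, 0.514400) → end (x,ẋ)=(0.216242, 0.469389)
phase 2: p=0.4019, T=0.678, ωT=2.988285, cosh=9.950991, sinh=9.900617; start (x,ẋ)=(0.216242, 0.469389) → end (x,ẋ)=(-0.391185, -3.430657)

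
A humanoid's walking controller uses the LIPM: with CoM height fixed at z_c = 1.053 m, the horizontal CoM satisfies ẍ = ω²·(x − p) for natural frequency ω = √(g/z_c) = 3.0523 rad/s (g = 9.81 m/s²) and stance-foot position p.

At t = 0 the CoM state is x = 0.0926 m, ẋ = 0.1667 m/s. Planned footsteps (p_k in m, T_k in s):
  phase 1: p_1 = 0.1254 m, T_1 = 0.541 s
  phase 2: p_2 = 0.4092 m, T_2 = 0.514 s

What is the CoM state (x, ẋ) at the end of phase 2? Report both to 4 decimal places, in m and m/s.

phase 1: p=0.1254, T=0.541, ωT=1.651294, cosh=2.702763, sinh=2.510961; start (x,ẋ)=(0.092600, 0.166700) → end (x,ẋ)=(0.173884, 0.199165)
phase 2: p=0.4092, T=0.514, ωT=1.568882, cosh=2.504778, sinh=2.296500; start (x,ẋ)=(0.173884, 0.199165) → end (x,ẋ)=(-0.030365, -1.150607)

x = -0.0304, ẋ = -1.1506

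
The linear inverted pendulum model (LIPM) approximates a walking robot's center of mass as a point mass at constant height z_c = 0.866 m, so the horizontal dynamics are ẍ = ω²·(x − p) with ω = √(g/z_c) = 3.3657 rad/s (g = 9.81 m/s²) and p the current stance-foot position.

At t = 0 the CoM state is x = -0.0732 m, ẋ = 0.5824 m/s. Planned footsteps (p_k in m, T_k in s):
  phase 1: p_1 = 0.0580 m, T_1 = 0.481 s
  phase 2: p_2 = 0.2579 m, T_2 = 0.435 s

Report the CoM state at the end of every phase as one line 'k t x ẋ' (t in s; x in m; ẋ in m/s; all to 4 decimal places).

1 0.4810 0.1335 0.4568
2 0.9160 0.2522 0.1834

phase 1: p=0.0580, T=0.481, ωT=1.618902, cosh=2.622830, sinh=2.424714; start (x,ẋ)=(-0.073200, 0.582400) → end (x,ẋ)=(0.133457, 0.456831)
phase 2: p=0.2579, T=0.435, ωT=1.464079, cosh=2.277426, sinh=2.046135; start (x,ẋ)=(0.133457, 0.456831) → end (x,ẋ)=(0.252214, 0.183399)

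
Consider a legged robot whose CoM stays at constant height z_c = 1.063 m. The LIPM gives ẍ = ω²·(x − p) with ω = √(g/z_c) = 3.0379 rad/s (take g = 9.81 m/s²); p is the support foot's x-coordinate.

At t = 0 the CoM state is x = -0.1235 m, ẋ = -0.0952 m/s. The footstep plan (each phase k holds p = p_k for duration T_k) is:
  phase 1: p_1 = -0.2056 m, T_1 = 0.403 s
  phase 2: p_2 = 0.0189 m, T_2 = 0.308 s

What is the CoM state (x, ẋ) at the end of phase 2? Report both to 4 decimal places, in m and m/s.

x = -0.0846, ẋ = -0.0867

phase 1: p=-0.2056, T=0.403, ωT=1.224274, cosh=1.847833, sinh=1.553862; start (x,ẋ)=(-0.123500, -0.095200) → end (x,ẋ)=(-0.102587, 0.211637)
phase 2: p=0.0189, T=0.308, ωT=0.935673, cosh=1.470625, sinh=1.078304; start (x,ẋ)=(-0.102587, 0.211637) → end (x,ẋ)=(-0.084641, -0.086725)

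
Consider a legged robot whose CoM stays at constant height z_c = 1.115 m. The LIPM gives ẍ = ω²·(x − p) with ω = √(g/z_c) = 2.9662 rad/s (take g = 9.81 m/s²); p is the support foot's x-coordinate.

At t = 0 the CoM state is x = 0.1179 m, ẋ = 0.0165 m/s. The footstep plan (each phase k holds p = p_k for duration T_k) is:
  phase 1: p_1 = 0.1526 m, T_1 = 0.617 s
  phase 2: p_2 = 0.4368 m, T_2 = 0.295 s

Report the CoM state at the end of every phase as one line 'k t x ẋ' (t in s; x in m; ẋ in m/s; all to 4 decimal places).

1 0.6170 0.0585 -0.2599
2 0.9120 -0.1826 -1.4778

phase 1: p=0.1526, T=0.617, ωT=1.830145, cosh=3.197592, sinh=3.037201; start (x,ẋ)=(0.117900, 0.016500) → end (x,ẋ)=(0.058539, -0.259850)
phase 2: p=0.4368, T=0.295, ωT=0.875029, cosh=1.407897, sinh=0.991047; start (x,ẋ)=(0.058539, -0.259850) → end (x,ẋ)=(-0.182573, -1.477797)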